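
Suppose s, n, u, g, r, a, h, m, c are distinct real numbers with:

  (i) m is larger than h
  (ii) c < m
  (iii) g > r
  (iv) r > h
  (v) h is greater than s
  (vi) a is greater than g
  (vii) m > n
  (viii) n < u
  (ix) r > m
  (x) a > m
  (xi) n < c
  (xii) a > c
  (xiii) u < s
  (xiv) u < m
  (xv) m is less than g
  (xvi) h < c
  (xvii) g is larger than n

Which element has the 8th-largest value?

Piecing the relations together gives one ordering: n < u < s < h < c < m < r < g < a.
The 8th largest is u.

u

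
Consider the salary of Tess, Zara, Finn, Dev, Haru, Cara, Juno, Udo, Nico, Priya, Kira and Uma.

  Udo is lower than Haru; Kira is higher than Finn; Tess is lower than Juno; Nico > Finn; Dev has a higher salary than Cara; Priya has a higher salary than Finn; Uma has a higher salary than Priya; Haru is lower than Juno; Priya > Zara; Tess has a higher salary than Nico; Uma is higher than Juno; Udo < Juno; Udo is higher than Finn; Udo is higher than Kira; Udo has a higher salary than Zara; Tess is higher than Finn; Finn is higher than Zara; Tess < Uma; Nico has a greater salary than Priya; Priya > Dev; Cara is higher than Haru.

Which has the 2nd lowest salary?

Finn

Chaining the given pairs: Zara < Finn < Kira < Udo < Haru < Cara < Dev < Priya < Nico < Tess < Juno < Uma.
Counting 2 from the smallest end gives Finn.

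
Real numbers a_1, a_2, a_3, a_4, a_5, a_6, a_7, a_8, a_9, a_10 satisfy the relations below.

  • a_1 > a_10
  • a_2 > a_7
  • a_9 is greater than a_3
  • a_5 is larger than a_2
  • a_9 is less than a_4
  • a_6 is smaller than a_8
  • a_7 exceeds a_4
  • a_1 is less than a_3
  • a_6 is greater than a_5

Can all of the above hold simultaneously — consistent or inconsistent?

consistent

The single ordering a_10 < a_1 < a_3 < a_9 < a_4 < a_7 < a_2 < a_5 < a_6 < a_8 satisfies every listed relation, so no contradiction arises.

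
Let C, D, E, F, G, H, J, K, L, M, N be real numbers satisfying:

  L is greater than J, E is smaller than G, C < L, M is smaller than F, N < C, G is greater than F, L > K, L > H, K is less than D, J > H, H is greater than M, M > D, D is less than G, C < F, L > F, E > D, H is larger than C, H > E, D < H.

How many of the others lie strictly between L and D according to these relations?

5

The relations place D below L. An element lies strictly between them when it is forced above D and also forced below L.
Above D: {M, E, H, J, F, G}. Below L: {N, K, C, M, E, H, J, F}.
Intersection: {M, E, H, J, F} — 5.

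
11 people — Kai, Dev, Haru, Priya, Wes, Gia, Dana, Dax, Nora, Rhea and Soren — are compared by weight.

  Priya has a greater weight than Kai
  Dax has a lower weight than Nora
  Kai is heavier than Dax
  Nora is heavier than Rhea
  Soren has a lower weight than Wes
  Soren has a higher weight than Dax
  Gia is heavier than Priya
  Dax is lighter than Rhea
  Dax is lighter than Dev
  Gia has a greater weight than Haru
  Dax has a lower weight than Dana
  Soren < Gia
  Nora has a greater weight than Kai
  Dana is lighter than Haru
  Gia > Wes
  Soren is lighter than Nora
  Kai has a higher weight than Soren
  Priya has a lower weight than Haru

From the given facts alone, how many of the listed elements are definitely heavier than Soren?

Directly above Soren: Wes, Kai, Gia, Nora.
One step further: Priya (5 so far).
One step further: Haru (6 so far).
Nothing else is reachable above Soren; 6 in all.

6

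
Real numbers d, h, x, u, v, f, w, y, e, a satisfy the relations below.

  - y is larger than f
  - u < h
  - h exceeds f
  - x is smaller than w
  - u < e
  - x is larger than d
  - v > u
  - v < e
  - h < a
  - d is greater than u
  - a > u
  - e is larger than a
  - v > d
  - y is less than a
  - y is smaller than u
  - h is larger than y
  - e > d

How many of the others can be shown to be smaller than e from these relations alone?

7

The elements the relations force below e are f, y, u, d, v, h, a — no chain reaches any other.
That is 7.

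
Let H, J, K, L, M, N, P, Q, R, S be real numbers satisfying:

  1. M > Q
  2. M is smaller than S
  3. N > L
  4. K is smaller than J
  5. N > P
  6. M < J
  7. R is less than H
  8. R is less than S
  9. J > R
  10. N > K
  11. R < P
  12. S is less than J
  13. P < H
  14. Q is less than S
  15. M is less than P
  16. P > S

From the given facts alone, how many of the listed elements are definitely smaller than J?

Directly below J: K, R, M, S.
One step further: Q (5 so far).
No other element is forced below J by the given relations, so the count is 5.

5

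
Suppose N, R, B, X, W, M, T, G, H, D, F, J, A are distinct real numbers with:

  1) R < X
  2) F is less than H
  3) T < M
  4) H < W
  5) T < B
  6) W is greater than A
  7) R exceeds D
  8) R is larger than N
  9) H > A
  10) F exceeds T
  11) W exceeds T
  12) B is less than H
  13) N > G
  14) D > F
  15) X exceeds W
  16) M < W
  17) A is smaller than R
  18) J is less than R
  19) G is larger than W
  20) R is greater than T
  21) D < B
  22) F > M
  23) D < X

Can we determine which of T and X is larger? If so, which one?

T < M and M < F give T < F.
Then F < D extends the chain to D.
With D < B: T < M < F < D < B.
Then B < H extends the chain to H.
With H < W: T < M < F < D < B < H < W.
Then W < G extends the chain to G.
With G < N: T < M < F < D < B < H < W < G < N.
With N < R: T < M < F < D < B < H < W < G < N < R.
Then R < X extends the chain to X.
So X is larger.

X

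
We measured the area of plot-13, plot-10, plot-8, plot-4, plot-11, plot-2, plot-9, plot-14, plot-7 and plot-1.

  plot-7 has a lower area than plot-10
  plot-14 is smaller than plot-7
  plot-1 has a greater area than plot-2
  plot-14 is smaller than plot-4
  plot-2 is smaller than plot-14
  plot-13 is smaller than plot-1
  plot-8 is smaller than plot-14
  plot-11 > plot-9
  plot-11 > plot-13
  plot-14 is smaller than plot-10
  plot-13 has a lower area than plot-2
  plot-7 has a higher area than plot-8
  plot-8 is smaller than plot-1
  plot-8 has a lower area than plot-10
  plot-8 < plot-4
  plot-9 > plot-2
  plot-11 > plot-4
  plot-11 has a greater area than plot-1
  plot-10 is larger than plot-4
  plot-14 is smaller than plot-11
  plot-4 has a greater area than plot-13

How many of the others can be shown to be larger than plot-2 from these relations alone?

From plot-2 the given relations immediately reach plot-14, plot-1, plot-9.
From those, plot-7, plot-4, plot-10, plot-11 — 7 in total.
Nothing else is reachable above plot-2; 7 in all.

7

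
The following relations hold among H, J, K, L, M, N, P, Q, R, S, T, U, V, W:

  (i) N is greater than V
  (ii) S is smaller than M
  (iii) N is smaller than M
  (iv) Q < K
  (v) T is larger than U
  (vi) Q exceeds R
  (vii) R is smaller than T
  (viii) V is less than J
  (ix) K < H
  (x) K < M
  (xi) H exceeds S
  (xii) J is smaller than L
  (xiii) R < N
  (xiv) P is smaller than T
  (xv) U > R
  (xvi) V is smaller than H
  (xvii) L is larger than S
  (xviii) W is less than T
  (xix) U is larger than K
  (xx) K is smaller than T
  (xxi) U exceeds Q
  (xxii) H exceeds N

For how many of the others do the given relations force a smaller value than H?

From H the given relations immediately reach V, N, S, K.
From those, R, Q — 6 in total.
Nothing else is reachable below H; 6 in all.

6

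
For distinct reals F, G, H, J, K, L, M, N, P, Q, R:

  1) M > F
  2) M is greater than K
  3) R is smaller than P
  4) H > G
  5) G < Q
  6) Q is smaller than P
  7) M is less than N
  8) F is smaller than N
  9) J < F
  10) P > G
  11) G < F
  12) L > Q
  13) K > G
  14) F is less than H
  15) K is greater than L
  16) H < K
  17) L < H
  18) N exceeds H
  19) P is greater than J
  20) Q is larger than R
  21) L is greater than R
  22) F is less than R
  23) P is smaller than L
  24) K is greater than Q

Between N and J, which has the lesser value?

J

Link the given pairs in sequence: J < F; F < R; R < Q; Q < P; P < L; L < H; H < K; K < M; M < N.
Chaining these gives J < F < R < Q < P < L < H < K < M < N.
So J < N; J is the smaller of the two.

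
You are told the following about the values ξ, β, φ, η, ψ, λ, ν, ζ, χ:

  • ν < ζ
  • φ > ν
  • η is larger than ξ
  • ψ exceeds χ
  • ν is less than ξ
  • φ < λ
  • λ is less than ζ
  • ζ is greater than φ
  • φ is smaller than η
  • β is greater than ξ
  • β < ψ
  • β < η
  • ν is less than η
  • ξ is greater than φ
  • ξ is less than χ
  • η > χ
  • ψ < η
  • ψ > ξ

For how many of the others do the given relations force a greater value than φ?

Directly above φ: ξ, λ, ζ, η.
One step further: χ, β, ψ (7 so far).
Nothing else is reachable above φ; 7 in all.

7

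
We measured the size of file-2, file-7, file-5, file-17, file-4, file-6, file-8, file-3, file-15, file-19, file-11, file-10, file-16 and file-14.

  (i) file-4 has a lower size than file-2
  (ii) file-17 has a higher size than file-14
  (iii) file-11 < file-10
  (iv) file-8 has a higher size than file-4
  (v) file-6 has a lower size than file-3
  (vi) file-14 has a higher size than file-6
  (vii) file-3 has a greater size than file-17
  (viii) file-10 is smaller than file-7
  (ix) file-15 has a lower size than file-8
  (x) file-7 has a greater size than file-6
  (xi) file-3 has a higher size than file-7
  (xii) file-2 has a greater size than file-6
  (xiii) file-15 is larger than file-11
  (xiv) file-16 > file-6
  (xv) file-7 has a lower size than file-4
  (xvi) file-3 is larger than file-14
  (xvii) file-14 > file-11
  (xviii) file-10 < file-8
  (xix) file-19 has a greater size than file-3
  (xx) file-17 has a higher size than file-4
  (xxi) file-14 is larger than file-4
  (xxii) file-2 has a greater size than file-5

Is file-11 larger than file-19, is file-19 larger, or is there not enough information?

file-19

Link the given pairs in sequence: file-11 < file-10; file-10 < file-7; file-7 < file-4; file-4 < file-14; file-14 < file-17; file-17 < file-3; file-3 < file-19.
Together: file-11 < file-10 < file-7 < file-4 < file-14 < file-17 < file-3 < file-19.
So file-19 is larger.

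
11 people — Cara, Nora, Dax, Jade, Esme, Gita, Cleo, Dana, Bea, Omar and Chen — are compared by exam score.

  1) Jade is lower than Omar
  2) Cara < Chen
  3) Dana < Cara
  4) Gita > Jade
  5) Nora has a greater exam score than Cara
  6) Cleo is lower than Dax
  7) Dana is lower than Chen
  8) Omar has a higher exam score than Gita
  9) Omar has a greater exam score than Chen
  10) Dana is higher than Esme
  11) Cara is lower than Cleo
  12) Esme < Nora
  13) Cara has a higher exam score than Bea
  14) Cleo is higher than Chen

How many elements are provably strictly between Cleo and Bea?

2

Chaining upward from Bea reaches: Cara, Nora, Chen, Dax, Omar.
Chaining downward from Cleo reaches: Esme, Dana, Cara, Chen.
Strictly between Bea and Cleo are those in both lists: Cara, Chen — 2 elements.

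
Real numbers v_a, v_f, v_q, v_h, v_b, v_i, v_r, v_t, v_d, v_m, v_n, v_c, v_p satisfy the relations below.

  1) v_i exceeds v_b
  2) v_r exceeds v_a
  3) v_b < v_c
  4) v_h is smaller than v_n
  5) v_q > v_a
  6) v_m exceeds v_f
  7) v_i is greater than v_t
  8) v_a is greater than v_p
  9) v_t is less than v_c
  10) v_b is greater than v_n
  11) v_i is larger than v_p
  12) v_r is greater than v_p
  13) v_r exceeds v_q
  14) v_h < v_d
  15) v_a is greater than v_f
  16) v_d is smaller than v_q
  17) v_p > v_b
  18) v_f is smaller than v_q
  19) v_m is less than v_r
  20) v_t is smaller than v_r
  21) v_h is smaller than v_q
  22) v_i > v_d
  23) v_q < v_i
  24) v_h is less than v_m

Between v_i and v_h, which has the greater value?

v_i

v_h < v_n and v_n < v_b give v_h < v_b.
Then v_b < v_p extends the chain to v_p.
Then v_p < v_a extends the chain to v_a.
With v_a < v_q: v_h < v_n < v_b < v_p < v_a < v_q.
Then v_q < v_i extends the chain to v_i.
So v_h < v_i; v_i is the larger of the two.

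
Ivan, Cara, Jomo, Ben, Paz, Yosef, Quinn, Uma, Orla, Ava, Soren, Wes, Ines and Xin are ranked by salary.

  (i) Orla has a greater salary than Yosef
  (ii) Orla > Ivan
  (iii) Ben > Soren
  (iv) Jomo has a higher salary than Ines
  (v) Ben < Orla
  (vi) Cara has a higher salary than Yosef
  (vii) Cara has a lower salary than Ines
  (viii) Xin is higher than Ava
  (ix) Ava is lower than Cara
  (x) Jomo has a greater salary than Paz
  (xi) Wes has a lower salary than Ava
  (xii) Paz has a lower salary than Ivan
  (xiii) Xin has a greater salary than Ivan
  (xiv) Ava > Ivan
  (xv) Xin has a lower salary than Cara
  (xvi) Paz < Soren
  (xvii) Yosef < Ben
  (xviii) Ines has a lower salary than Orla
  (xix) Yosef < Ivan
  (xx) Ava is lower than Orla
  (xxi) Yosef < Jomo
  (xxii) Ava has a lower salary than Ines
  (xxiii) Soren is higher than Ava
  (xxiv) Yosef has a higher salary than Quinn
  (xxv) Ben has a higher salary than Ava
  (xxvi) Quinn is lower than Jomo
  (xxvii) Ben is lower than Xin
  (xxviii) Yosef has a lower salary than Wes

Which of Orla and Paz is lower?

Paz

Chaining the given relations: Paz < Ivan < Ava < Soren < Ben < Xin < Cara < Ines < Orla.
So Paz < Orla; Paz is the lower of the two.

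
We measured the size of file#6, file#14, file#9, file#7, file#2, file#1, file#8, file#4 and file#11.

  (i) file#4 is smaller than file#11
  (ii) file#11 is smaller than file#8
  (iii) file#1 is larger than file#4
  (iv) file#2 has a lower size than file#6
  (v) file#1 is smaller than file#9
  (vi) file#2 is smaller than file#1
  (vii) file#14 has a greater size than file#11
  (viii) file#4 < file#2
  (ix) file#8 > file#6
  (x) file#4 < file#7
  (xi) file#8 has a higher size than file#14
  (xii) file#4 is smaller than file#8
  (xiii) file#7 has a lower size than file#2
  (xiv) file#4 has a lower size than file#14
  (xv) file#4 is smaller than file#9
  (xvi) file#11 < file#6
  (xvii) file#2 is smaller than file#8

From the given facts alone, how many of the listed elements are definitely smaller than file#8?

The elements the relations force below file#8 are file#4, file#7, file#11, file#2, file#14, file#6 — no chain reaches any other.
That is 6.

6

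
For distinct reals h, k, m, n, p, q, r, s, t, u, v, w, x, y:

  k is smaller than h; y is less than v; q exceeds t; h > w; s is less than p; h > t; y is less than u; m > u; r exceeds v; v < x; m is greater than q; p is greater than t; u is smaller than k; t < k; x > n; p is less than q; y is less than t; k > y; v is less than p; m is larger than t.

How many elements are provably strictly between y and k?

Chaining upward from y reaches: v, u, r, t, p, h, q, x, m.
Chaining downward from k reaches: u, t.
Strictly between y and k are those in both lists: u, t — 2 elements.

2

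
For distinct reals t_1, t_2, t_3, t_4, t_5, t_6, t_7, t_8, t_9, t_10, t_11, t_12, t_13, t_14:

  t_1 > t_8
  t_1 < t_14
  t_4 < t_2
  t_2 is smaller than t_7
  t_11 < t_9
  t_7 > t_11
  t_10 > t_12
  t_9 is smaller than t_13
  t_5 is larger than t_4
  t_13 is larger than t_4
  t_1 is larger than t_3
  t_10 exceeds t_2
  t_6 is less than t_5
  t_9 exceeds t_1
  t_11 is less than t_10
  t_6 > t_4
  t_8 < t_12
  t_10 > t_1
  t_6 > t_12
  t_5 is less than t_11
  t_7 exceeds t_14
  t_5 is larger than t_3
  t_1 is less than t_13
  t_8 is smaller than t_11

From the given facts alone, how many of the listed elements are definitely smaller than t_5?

5

The elements the relations force below t_5 are t_3, t_4, t_8, t_12, t_6 — no chain reaches any other.
That is 5.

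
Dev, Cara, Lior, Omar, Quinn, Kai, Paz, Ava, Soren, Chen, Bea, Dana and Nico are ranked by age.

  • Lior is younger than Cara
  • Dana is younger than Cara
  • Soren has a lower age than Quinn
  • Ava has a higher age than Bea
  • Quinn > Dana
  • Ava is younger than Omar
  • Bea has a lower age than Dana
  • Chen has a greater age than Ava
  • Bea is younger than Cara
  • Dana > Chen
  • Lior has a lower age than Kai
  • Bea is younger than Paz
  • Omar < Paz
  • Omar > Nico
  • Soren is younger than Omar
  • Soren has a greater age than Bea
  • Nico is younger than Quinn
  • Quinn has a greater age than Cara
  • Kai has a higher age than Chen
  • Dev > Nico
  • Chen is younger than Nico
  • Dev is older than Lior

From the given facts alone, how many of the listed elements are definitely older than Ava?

9

Directly above Ava: Chen, Omar.
One step further: Dana, Kai, Nico, Paz (6 so far).
One step further: Cara, Quinn, Dev (9 so far).
Nothing else is reachable above Ava; 9 in all.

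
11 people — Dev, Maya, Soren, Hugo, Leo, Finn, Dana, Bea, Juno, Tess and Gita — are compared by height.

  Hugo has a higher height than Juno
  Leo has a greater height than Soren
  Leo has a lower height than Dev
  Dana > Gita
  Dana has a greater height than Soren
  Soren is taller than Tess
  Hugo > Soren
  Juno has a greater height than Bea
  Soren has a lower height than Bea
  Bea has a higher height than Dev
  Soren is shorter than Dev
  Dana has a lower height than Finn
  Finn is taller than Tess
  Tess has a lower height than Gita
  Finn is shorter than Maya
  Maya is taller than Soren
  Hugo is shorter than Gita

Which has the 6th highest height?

Juno

Chaining the given pairs: Tess < Soren < Leo < Dev < Bea < Juno < Hugo < Gita < Dana < Finn < Maya.
The 6th largest is Juno.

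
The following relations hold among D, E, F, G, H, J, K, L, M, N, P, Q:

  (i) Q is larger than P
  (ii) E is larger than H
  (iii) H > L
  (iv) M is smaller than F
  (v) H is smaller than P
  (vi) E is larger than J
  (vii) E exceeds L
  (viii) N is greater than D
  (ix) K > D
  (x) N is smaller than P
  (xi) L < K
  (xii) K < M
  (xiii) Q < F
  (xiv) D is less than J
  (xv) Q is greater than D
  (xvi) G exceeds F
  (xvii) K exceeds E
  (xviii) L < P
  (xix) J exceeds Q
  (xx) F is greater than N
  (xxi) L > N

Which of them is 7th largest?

Piecing the relations together gives one ordering: D < N < L < H < P < Q < J < E < K < M < F < G.
The 7th largest is Q.

Q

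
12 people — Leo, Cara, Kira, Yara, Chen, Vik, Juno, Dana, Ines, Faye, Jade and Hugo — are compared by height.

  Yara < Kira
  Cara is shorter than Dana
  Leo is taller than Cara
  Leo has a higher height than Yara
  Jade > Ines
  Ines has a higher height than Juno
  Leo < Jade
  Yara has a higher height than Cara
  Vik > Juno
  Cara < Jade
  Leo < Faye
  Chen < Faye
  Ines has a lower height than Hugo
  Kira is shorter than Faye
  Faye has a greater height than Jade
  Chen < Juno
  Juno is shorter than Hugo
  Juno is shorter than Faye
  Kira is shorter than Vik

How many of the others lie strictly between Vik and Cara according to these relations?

2

The relations place Cara below Vik. An element lies strictly between them when it is forced above Cara and also forced below Vik.
Above Cara: {Yara, Dana, Kira, Leo, Jade, Faye}. Below Vik: {Chen, Juno, Yara, Kira}.
Intersection: {Yara, Kira} — 2.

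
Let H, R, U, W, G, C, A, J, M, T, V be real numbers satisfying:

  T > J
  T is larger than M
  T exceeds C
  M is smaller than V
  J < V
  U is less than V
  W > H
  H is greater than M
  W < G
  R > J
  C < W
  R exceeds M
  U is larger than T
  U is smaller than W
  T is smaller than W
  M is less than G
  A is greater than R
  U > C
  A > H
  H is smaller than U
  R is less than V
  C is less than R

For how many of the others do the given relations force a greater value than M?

8

From M the given relations immediately reach T, H, R, G, V.
From those, U, W, A — 8 in total.
No other element is forced above M by the given relations, so the count is 8.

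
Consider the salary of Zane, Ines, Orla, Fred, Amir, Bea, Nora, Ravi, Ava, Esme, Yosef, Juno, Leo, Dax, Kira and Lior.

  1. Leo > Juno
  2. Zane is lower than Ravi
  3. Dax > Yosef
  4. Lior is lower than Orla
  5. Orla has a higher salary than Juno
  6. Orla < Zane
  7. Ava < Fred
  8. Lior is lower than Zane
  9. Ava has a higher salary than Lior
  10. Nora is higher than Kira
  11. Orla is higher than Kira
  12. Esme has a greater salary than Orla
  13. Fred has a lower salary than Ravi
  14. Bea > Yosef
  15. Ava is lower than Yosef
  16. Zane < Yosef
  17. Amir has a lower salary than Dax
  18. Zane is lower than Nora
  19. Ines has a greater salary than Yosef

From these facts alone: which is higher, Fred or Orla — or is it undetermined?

undetermined

Following every chain through Orla: above Orla we get Zane, Yosef, Dax, Esme, Nora, Bea, Ines, Ravi; below Orla we get Lior, Juno, Kira.
Fred is not reached, and no chain runs the other way from Fred to Orla.
So the given relations leave the order of Orla and Fred undetermined.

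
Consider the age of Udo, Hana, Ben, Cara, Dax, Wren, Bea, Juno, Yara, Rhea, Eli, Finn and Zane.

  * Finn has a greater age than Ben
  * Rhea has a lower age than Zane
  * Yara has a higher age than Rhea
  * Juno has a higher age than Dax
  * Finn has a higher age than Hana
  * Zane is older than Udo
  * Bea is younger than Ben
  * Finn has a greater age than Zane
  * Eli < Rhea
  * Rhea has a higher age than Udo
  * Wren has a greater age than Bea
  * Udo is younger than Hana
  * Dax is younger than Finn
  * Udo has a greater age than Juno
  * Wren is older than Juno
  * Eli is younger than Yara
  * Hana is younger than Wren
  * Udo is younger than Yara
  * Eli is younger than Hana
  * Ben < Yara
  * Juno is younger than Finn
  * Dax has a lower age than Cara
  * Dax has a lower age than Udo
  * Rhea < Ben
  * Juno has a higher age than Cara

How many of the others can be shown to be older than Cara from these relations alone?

Directly above Cara: Juno.
One step further: Udo, Wren, Finn (4 so far).
One step further: Hana, Rhea, Yara, Zane (8 so far).
One step further: Ben (9 so far).
Nothing else is reachable above Cara; 9 in all.

9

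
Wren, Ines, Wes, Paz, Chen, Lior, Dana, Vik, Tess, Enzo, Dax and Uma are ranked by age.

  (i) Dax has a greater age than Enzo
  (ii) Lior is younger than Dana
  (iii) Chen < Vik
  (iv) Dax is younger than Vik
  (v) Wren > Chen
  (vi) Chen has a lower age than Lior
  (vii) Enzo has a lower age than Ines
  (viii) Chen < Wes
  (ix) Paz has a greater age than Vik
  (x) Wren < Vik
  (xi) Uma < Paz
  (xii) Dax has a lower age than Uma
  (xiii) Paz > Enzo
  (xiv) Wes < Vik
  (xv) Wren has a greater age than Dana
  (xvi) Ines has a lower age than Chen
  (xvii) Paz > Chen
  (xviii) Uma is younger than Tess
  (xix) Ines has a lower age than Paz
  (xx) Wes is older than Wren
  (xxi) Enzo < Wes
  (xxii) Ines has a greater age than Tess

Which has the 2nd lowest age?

The consecutive relations fix a unique order: Enzo < Dax < Uma < Tess < Ines < Chen < Lior < Dana < Wren < Wes < Vik < Paz.
The 2nd smallest is Dax.

Dax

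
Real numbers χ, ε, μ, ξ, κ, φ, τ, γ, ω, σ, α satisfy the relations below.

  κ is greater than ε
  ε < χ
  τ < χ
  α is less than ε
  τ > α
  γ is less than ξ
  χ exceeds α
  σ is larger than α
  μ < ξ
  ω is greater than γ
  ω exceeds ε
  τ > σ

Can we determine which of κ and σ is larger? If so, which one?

Following every chain through σ: above σ we get τ, χ; below σ we get α.
κ is not reached, and no chain runs the other way from κ to σ.
So the given relations leave the order of σ and κ undetermined.

undetermined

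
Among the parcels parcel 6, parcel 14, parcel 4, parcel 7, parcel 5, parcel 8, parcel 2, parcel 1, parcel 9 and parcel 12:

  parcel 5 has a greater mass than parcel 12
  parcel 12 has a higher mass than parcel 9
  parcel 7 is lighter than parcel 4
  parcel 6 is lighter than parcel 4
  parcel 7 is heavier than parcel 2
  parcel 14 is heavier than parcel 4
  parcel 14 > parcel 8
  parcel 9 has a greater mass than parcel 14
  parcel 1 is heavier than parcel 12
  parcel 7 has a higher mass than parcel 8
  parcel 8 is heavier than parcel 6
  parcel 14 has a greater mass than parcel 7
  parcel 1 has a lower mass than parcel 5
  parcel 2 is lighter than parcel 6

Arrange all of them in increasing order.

The consecutive links are each given: parcel 2 < parcel 6; parcel 6 < parcel 8; parcel 8 < parcel 7; parcel 7 < parcel 4; parcel 4 < parcel 14; parcel 14 < parcel 9; parcel 9 < parcel 12; parcel 12 < parcel 1; parcel 1 < parcel 5.

parcel 2 < parcel 6 < parcel 8 < parcel 7 < parcel 4 < parcel 14 < parcel 9 < parcel 12 < parcel 1 < parcel 5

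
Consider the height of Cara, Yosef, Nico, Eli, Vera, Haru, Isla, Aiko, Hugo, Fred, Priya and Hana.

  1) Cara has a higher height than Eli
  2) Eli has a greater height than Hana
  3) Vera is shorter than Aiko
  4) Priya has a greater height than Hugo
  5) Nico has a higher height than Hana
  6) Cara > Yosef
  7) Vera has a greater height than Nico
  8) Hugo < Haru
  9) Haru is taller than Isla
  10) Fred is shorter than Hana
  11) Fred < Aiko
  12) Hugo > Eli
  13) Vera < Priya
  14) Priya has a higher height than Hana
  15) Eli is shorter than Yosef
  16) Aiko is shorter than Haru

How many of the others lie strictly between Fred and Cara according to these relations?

Chaining upward from Fred reaches: Hana, Nico, Eli, Hugo, Yosef, Vera, Aiko, Haru, Priya.
Chaining downward from Cara reaches: Hana, Eli, Yosef.
Strictly between Fred and Cara are those in both lists: Hana, Eli, Yosef — 3 elements.

3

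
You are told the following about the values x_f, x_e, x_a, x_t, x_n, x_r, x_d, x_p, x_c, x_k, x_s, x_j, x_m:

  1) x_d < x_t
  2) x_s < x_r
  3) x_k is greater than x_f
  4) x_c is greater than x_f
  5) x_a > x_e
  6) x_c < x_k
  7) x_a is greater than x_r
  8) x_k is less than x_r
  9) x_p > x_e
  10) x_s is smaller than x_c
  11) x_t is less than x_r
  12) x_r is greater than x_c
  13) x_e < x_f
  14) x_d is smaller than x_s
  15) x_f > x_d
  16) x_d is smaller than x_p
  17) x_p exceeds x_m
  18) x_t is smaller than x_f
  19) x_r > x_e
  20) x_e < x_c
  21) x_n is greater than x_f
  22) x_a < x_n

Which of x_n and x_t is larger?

Following the relations from x_t: x_t < x_f < x_c < x_k < x_r < x_a < x_n.
So x_t < x_n; x_n is the larger of the two.

x_n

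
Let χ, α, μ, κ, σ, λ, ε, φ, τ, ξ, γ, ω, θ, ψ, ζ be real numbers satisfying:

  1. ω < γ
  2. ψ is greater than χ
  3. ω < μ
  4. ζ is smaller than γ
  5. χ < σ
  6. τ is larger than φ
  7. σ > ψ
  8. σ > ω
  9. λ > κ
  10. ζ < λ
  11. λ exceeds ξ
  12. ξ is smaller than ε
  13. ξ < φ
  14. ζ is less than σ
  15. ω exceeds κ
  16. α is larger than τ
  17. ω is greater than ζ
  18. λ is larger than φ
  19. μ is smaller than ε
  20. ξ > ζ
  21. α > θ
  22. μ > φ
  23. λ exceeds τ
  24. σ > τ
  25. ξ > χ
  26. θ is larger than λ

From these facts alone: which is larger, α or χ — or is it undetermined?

α

Chaining the given relations: χ < ξ < φ < τ < λ < θ < α.
So α is larger.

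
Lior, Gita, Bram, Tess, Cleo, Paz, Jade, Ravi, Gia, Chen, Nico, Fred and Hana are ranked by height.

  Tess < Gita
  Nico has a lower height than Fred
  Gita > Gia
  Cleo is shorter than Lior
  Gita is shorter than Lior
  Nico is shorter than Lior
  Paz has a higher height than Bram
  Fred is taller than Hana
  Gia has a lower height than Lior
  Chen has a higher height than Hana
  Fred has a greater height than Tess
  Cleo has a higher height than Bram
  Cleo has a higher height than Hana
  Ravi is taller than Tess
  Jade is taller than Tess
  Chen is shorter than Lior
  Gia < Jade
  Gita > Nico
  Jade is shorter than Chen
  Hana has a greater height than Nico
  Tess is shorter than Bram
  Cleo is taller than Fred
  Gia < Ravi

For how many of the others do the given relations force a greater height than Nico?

Directly above Nico: Gita, Hana, Fred, Lior.
One step further: Chen, Cleo (6 so far).
No other element is forced above Nico by the given relations, so the count is 6.

6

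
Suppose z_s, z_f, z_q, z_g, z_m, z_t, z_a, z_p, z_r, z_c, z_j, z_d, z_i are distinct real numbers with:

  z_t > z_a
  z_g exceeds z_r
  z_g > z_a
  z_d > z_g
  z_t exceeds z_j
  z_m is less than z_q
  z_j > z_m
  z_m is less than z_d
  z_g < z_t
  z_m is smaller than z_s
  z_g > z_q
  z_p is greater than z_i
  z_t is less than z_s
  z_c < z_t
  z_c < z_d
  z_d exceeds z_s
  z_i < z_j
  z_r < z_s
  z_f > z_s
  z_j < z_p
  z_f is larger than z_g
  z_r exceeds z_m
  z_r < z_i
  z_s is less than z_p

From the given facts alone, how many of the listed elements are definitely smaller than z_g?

4

Directly below z_g: z_a, z_r, z_q.
One step further: z_m (4 so far).
Nothing else is reachable below z_g; 4 in all.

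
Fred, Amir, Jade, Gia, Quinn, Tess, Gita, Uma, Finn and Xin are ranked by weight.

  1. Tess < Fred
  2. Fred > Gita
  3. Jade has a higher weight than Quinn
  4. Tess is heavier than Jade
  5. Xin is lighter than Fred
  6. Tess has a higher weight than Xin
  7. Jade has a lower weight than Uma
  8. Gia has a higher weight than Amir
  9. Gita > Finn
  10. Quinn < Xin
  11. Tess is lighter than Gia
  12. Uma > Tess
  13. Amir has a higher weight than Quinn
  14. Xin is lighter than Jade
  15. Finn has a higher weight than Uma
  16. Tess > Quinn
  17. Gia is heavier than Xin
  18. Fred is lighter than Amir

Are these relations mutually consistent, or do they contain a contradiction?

Every relation is compatible with Quinn < Xin < Jade < Tess < Uma < Finn < Gita < Fred < Amir < Gia; the set is consistent.

consistent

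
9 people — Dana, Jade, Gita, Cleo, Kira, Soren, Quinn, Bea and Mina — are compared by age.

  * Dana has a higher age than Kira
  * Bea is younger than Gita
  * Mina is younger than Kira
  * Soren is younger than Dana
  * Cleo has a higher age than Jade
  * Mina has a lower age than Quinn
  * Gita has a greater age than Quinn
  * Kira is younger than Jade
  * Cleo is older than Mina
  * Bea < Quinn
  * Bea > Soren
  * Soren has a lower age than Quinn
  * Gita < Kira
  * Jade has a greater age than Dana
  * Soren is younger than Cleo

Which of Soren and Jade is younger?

Soren

Soren < Bea and Bea < Quinn give Soren < Quinn.
Then Quinn < Gita extends the chain to Gita.
Then Gita < Kira extends the chain to Kira.
With Kira < Dana: Soren < Bea < Quinn < Gita < Kira < Dana.
With Dana < Jade: Soren < Bea < Quinn < Gita < Kira < Dana < Jade.
So Soren < Jade; Soren is the younger of the two.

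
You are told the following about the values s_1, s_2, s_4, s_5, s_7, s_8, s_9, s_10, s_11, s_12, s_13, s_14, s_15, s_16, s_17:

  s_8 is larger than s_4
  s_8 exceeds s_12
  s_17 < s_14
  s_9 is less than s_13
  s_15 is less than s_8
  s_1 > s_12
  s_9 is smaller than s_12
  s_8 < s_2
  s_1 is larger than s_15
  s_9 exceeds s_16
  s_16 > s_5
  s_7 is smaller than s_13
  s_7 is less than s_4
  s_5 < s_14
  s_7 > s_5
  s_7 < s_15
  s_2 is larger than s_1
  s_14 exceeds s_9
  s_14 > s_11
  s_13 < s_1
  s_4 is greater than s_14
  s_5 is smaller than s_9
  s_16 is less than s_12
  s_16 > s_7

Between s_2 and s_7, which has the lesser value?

s_7 < s_16 and s_16 < s_9 give s_7 < s_9.
With s_9 < s_13: s_7 < s_16 < s_9 < s_13.
With s_13 < s_1: s_7 < s_16 < s_9 < s_13 < s_1.
Then s_1 < s_2 extends the chain to s_2.
So s_7 < s_2; s_7 is the smaller of the two.

s_7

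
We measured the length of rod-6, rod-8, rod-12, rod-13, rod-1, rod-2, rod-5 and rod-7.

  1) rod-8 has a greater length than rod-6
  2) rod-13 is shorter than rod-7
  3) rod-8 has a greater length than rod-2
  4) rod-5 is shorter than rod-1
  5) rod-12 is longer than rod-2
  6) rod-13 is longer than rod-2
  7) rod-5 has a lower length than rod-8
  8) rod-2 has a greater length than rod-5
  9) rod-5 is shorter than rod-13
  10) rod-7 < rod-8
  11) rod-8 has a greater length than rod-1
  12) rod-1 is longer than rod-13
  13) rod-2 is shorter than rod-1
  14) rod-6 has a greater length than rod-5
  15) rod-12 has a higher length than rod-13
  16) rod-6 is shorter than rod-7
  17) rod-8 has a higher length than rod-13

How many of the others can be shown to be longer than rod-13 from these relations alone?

4

From rod-13 the given relations immediately reach rod-7, rod-1, rod-12, rod-8.
No other element is forced above rod-13 by the given relations, so the count is 4.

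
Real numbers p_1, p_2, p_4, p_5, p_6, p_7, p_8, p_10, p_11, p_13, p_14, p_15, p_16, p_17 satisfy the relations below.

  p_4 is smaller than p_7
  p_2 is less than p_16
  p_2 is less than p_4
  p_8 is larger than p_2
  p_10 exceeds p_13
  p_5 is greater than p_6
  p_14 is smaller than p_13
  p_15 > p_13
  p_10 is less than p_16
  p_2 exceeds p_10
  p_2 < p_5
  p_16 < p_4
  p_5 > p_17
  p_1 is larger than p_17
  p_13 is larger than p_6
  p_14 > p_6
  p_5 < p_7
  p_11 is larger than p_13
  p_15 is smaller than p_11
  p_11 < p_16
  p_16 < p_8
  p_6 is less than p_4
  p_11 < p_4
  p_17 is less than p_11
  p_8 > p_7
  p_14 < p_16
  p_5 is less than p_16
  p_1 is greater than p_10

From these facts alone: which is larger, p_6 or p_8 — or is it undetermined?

p_6 < p_14 and p_14 < p_13 give p_6 < p_13.
With p_13 < p_10: p_6 < p_14 < p_13 < p_10.
With p_10 < p_2: p_6 < p_14 < p_13 < p_10 < p_2.
Then p_2 < p_5 extends the chain to p_5.
With p_5 < p_16: p_6 < p_14 < p_13 < p_10 < p_2 < p_5 < p_16.
With p_16 < p_4: p_6 < p_14 < p_13 < p_10 < p_2 < p_5 < p_16 < p_4.
With p_4 < p_7: p_6 < p_14 < p_13 < p_10 < p_2 < p_5 < p_16 < p_4 < p_7.
With p_7 < p_8: p_6 < p_14 < p_13 < p_10 < p_2 < p_5 < p_16 < p_4 < p_7 < p_8.
So p_8 is larger.

p_8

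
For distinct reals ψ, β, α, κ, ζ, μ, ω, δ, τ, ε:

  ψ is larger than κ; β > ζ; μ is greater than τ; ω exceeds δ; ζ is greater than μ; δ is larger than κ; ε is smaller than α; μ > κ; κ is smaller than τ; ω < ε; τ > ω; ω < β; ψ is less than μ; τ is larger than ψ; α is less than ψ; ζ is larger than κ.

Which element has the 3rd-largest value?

The consecutive relations fix a unique order: κ < δ < ω < ε < α < ψ < τ < μ < ζ < β.
Counting 3 from the largest end gives μ.

μ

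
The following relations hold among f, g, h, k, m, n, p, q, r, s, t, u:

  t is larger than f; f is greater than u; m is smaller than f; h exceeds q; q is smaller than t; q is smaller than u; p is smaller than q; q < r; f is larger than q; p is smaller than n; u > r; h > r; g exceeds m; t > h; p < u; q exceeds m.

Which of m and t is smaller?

m

m < q and q < r give m < r.
With r < u: m < q < r < u.
With u < f: m < q < r < u < f.
With f < t: m < q < r < u < f < t.
So m < t; m is the smaller of the two.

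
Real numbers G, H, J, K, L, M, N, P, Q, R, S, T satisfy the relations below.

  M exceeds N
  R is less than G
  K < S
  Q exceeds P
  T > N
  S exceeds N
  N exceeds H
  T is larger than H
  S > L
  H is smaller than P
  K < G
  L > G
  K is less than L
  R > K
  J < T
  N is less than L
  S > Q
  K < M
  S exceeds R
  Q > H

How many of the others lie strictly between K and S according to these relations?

3

Chaining upward from K reaches: R, M, G, L.
Chaining downward from S reaches: H, P, N, R, G, Q, L.
Strictly between K and S are those in both lists: R, G, L — 3 elements.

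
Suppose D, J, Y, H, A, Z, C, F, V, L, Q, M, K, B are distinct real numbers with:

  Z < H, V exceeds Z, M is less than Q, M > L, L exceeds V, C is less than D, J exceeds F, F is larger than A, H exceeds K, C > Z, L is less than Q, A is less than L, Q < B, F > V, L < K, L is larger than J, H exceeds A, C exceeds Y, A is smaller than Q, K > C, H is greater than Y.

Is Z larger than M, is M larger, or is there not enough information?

M

Z < V and V < F give Z < F.
With F < J: Z < V < F < J.
Then J < L extends the chain to L.
With L < M: Z < V < F < J < L < M.
So M is larger.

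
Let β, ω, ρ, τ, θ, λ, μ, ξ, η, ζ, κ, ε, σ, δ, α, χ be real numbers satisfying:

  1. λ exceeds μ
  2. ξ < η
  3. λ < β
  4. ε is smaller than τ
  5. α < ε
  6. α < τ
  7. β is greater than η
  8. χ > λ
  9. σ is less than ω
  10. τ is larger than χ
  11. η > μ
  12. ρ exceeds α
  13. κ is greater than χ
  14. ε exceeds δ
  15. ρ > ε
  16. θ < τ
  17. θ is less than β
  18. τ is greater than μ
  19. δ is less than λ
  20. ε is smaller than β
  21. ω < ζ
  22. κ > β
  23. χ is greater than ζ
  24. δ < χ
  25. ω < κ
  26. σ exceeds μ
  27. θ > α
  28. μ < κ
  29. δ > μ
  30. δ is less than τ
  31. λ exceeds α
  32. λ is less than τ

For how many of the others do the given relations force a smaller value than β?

8

The elements the relations force below β are μ, ξ, α, η, δ, ε, θ, λ — no chain reaches any other.
That is 8.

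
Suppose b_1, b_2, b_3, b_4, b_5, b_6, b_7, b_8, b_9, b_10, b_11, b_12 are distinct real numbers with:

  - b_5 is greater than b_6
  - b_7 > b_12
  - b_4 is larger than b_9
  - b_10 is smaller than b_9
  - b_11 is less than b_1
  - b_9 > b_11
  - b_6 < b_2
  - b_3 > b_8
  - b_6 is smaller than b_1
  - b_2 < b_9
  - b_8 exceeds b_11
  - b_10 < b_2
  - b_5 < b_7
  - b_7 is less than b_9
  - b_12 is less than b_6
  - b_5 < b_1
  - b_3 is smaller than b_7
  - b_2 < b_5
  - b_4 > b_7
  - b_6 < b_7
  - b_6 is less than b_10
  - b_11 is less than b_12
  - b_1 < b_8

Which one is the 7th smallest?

Chaining the given pairs: b_11 < b_12 < b_6 < b_10 < b_2 < b_5 < b_1 < b_8 < b_3 < b_7 < b_9 < b_4.
The 7th smallest is b_1.

b_1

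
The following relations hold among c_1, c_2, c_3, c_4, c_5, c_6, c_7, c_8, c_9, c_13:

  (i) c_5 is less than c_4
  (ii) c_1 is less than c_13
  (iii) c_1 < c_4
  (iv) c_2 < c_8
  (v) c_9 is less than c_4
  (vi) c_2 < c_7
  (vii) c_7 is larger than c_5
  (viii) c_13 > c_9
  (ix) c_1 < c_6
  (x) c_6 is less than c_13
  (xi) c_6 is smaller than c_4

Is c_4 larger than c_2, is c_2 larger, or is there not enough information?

undetermined

Following every chain through c_2: above c_2 we get c_7, c_8.
c_4 is not reached, and no chain runs the other way from c_4 to c_2.
So the given relations leave the order of c_2 and c_4 undetermined.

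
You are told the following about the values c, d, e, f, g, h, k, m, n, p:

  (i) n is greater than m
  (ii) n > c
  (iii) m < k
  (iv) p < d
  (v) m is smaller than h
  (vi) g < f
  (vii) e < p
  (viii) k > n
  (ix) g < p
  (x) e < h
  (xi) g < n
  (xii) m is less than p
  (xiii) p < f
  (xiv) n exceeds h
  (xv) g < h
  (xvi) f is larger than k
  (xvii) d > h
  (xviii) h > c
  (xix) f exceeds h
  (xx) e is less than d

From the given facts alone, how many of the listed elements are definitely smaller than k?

The elements the relations force below k are m, e, g, c, h, n — no chain reaches any other.
That is 6.

6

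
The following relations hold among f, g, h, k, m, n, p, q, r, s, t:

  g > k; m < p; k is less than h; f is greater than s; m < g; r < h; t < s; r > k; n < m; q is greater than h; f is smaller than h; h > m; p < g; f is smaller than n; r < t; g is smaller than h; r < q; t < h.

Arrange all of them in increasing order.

k < r < t < s < f < n < m < p < g < h < q

The consecutive links are each given: k < r; r < t; t < s; s < f; f < n; n < m; m < p; p < g; g < h; h < q.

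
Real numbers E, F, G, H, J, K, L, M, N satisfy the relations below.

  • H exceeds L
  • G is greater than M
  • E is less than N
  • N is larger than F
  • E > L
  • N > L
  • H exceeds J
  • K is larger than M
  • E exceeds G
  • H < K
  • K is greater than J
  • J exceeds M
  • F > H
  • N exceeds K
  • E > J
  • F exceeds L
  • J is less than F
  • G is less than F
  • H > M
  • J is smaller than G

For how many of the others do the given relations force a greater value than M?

The elements the relations force above M are J, H, G, E, F, K, N — no chain reaches any other.
That is 7.

7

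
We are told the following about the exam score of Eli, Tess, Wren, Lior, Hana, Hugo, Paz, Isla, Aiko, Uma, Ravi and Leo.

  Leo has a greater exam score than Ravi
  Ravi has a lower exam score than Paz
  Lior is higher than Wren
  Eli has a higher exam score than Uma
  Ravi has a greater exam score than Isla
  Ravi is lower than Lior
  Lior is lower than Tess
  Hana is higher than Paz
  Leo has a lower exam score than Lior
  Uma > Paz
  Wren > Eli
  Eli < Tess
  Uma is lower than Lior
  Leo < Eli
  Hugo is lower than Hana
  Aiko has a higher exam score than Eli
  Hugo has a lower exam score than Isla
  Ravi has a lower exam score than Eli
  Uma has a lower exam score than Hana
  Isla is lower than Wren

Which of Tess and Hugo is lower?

Hugo

Link the given pairs in sequence: Hugo < Isla; Isla < Ravi; Ravi < Paz; Paz < Uma; Uma < Lior; Lior < Tess.
Chaining these gives Hugo < Isla < Ravi < Paz < Uma < Lior < Tess.
So Hugo < Tess; Hugo is the lower of the two.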